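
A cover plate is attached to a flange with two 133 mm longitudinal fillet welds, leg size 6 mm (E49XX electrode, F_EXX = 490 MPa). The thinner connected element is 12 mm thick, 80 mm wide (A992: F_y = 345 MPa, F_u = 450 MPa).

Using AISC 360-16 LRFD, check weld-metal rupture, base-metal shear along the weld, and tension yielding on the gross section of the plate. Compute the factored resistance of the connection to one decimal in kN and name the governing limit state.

Weld metal: throat = 0.707×6 = 4.242 mm, L = 2×133 = 266 mm. φR_n = 0.75 × 0.6 × 490 × 4.242 × 266 = 248.8 kN.
Base metal shear (12 mm plate): yield φR_n = 1.0×0.6×345×12×266 = 660.7 kN; rupture φR_n = 0.75×0.6×450×12×266 = 646.4 kN; take 646.4 kN (rupture).
Tension yield (gross): A_g = 80×12 = 960 mm². φR_n = 0.90 × 345 × 960 = 298.1 kN.
Governing: min(248.8, 646.4, 298.1) = 248.8 kN → weld metal.

248.8 kN (weld metal governs)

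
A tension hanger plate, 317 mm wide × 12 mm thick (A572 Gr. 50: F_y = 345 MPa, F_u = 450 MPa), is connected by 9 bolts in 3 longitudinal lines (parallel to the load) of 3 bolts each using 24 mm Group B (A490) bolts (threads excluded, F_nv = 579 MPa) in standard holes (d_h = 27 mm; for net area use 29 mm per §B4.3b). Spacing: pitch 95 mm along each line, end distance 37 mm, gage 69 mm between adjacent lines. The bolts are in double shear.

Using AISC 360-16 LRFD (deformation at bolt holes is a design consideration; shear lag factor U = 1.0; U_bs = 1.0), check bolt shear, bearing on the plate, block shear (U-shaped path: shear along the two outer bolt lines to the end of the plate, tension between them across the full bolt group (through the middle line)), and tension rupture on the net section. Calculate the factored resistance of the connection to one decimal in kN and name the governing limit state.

Bolt shear: A_b = π(24)²/4 = 452.39 mm². φR_n = 0.75 × 579 × 452.39 × 9 × 2 = 3536.1 kN.
Bearing (12 mm plate, F_u = 450 MPa): end bolts L_c = 37 − 27/2 = 23.5, R_n = min(1.2×23.5×12×450, 2.4×24×12×450) = 152.28 kN/bolt; interior L_c = 95 − 27 = 68, R_n = 311.04 kN/bolt. φR_n = 0.75 × (3×152.28 + 6×311.04) = 1742.3 kN.
Block shear: shear path 2×[37+2×95] = 2×227 mm, A_gv = 5448, A_nv = 2×(227 − 2.5×29)×12 = 3708 mm²; tension across gage: (138 − 2×29)×12 = 960 mm². R_n = min(0.6×450×3708, 0.6×345×5448) + 1.0×450×960 = min(1001.2, 1127.7) + 432 = 1433.2 kN. φR_n = 0.75 × 1433.2 = 1074.9 kN.
Tension rupture (net): A_n = (317 − 3×29)×12 = 2760 mm² (U = 1.0, A_e = A_n). φR_n = 0.75 × 450 × 2760 = 931.5 kN.
Governing: min(3536.1, 1742.3, 1074.9, 931.5) = 931.5 kN → net-section rupture.

931.5 kN (net-section rupture governs)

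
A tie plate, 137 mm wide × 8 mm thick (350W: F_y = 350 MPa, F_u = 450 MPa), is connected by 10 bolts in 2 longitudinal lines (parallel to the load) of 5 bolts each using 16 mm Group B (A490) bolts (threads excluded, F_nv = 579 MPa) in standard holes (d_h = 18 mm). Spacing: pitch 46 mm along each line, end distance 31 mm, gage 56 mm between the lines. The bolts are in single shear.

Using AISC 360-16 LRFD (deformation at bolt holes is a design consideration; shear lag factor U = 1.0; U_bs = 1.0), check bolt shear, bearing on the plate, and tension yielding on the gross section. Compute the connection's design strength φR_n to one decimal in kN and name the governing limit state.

345.2 kN (gross-section yield governs)

Bolt shear: A_b = π(16)²/4 = 201.06 mm². φR_n = 0.75 × 579 × 201.06 × 10 × 1 = 873.1 kN.
Bearing (8 mm plate, F_u = 450 MPa): end bolts L_c = 31 − 18/2 = 22, R_n = min(1.2×22×8×450, 2.4×16×8×450) = 95.04 kN/bolt; interior L_c = 46 − 18 = 28, R_n = 120.96 kN/bolt. φR_n = 0.75 × (2×95.04 + 8×120.96) = 868.3 kN.
Tension yield (gross): A_g = 137×8 = 1096 mm². φR_n = 0.90 × 350 × 1096 = 345.2 kN.
Governing: min(873.1, 868.3, 345.2) = 345.2 kN → gross-section yield.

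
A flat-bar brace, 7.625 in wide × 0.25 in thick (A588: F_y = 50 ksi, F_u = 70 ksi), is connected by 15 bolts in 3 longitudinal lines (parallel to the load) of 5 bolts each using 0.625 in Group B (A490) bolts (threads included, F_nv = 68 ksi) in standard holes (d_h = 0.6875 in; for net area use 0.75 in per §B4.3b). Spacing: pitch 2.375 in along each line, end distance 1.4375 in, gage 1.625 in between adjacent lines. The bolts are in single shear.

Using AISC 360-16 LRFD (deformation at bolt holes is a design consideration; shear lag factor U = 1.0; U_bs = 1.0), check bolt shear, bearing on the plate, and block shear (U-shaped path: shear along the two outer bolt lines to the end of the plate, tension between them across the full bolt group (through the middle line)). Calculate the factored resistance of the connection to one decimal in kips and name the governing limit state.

Bolt shear: A_b = π(0.625)²/4 = 0.3068 in². φR_n = 0.75 × 68 × 0.3068 × 15 × 1 = 234.7 kips.
Bearing (0.25 in plate, F_u = 70 ksi): end bolts L_c = 1.4375 − 0.6875/2 = 1.09375, R_n = min(1.2×1.09375×0.25×70, 2.4×0.625×0.25×70) = 22.969 kips/bolt; interior L_c = 2.375 − 0.6875 = 1.6875, R_n = 26.25 kips/bolt. φR_n = 0.75 × (3×22.969 + 12×26.25) = 287.9 kips.
Block shear: shear path 2×[1.4375+4×2.375] = 2×10.9375 in, A_gv = 5.4688, A_nv = 2×(10.9375 − 4.5×0.75)×0.25 = 3.7813 in²; tension across gage: (3.25 − 2×0.75)×0.25 = 0.4375 in². R_n = min(0.6×70×3.7813, 0.6×50×5.4688) + 1.0×70×0.4375 = min(158.81, 164.06) + 30.625 = 189.44 kips. φR_n = 0.75 × 189.44 = 142.1 kips.
Governing: min(234.7, 287.9, 142.1) = 142.1 kips → block shear.

142.1 kips (block shear governs)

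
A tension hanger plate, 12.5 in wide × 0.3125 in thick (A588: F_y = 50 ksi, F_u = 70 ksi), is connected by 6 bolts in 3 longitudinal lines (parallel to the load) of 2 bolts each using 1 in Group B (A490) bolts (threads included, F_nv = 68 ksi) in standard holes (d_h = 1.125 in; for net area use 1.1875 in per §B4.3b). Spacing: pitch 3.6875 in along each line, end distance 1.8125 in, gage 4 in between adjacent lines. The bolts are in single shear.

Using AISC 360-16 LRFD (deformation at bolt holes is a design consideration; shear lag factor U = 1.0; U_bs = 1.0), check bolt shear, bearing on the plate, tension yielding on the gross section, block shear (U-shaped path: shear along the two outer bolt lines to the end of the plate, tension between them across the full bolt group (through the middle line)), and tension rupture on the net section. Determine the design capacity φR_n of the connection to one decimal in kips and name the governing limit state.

Bolt shear: A_b = π(1)²/4 = 0.7854 in². φR_n = 0.75 × 68 × 0.7854 × 6 × 1 = 240.3 kips.
Bearing (0.3125 in plate, F_u = 70 ksi): end bolts L_c = 1.8125 − 1.125/2 = 1.25, R_n = min(1.2×1.25×0.3125×70, 2.4×1×0.3125×70) = 32.813 kips/bolt; interior L_c = 3.6875 − 1.125 = 2.5625, R_n = 52.5 kips/bolt. φR_n = 0.75 × (3×32.813 + 3×52.5) = 192.0 kips.
Tension yield (gross): A_g = 12.5×0.3125 = 3.9063 in². φR_n = 0.90 × 50 × 3.9063 = 175.8 kips.
Block shear: shear path 2×[1.8125+1×3.6875] = 2×5.5 in, A_gv = 3.4375, A_nv = 2×(5.5 − 1.5×1.1875)×0.3125 = 2.3242 in²; tension across gage: (8 − 2×1.1875)×0.3125 = 1.7578 in². R_n = min(0.6×70×2.3242, 0.6×50×3.4375) + 1.0×70×1.7578 = min(97.616, 103.13) + 123.05 = 220.67 kips. φR_n = 0.75 × 220.67 = 165.5 kips.
Tension rupture (net): A_n = (12.5 − 3×1.1875)×0.3125 = 2.793 in² (U = 1.0, A_e = A_n). φR_n = 0.75 × 70 × 2.793 = 146.6 kips.
Governing: min(240.3, 192.0, 175.8, 165.5, 146.6) = 146.6 kips → net-section rupture.

146.6 kips (net-section rupture governs)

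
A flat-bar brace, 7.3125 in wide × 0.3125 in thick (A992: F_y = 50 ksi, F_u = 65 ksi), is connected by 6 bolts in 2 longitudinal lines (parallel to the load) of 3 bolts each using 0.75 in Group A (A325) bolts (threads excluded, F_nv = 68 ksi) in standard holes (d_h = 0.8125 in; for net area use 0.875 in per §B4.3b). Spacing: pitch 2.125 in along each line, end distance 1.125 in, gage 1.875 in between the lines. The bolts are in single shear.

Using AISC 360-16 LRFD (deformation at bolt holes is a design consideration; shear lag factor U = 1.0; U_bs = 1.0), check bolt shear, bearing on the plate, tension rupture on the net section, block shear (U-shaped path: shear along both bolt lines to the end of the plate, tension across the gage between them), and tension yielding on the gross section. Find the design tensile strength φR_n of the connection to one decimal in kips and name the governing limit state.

Bolt shear: A_b = π(0.75)²/4 = 0.44179 in². φR_n = 0.75 × 68 × 0.44179 × 6 × 1 = 135.2 kips.
Bearing (0.3125 in plate, F_u = 65 ksi): end bolts L_c = 1.125 − 0.8125/2 = 0.71875, R_n = min(1.2×0.71875×0.3125×65, 2.4×0.75×0.3125×65) = 17.52 kips/bolt; interior L_c = 2.125 − 0.8125 = 1.3125, R_n = 31.992 kips/bolt. φR_n = 0.75 × (2×17.52 + 4×31.992) = 122.3 kips.
Tension rupture (net): A_n = (7.3125 − 2×0.875)×0.3125 = 1.7383 in² (U = 1.0, A_e = A_n). φR_n = 0.75 × 65 × 1.7383 = 84.7 kips.
Block shear: shear path 2×[1.125+2×2.125] = 2×5.375 in, A_gv = 3.3594, A_nv = 2×(5.375 − 2.5×0.875)×0.3125 = 1.9922 in²; tension across gage: (1.875 − 1×0.875)×0.3125 = 0.3125 in². R_n = min(0.6×65×1.9922, 0.6×50×3.3594) + 1.0×65×0.3125 = min(77.696, 100.78) + 20.313 = 98.009 kips. φR_n = 0.75 × 98.009 = 73.5 kips.
Tension yield (gross): A_g = 7.3125×0.3125 = 2.2852 in². φR_n = 0.90 × 50 × 2.2852 = 102.8 kips.
Governing: min(135.2, 122.3, 84.7, 73.5, 102.8) = 73.5 kips → block shear.

73.5 kips (block shear governs)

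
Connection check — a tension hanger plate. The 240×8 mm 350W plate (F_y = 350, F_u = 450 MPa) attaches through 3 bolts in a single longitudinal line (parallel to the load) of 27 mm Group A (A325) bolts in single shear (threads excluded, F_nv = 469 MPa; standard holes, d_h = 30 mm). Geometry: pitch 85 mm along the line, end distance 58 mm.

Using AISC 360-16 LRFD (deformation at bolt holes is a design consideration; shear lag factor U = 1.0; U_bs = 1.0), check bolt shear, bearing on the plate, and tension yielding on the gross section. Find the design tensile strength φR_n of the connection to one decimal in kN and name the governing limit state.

489.2 kN (bearing governs)

Bolt shear: A_b = π(27)²/4 = 572.56 mm². φR_n = 0.75 × 469 × 572.56 × 3 × 1 = 604.2 kN.
Bearing (8 mm plate, F_u = 450 MPa): end bolts L_c = 58 − 30/2 = 43, R_n = min(1.2×43×8×450, 2.4×27×8×450) = 185.76 kN/bolt; interior L_c = 85 − 30 = 55, R_n = 233.28 kN/bolt. φR_n = 0.75 × (1×185.76 + 2×233.28) = 489.2 kN.
Tension yield (gross): A_g = 240×8 = 1920 mm². φR_n = 0.90 × 350 × 1920 = 604.8 kN.
Governing: min(604.2, 489.2, 604.8) = 489.2 kN → bearing.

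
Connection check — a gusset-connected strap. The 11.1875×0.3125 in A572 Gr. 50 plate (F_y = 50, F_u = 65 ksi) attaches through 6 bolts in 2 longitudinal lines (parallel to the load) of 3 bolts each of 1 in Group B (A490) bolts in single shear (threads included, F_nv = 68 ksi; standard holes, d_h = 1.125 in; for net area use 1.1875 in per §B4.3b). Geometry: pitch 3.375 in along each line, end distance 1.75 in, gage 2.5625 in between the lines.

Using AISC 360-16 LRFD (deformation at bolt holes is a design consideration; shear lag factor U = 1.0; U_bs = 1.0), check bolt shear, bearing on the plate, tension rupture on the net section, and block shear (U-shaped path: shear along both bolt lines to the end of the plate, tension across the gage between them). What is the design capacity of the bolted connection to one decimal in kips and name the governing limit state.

122.1 kips (block shear governs)

Bolt shear: A_b = π(1)²/4 = 0.7854 in². φR_n = 0.75 × 68 × 0.7854 × 6 × 1 = 240.3 kips.
Bearing (0.3125 in plate, F_u = 65 ksi): end bolts L_c = 1.75 − 1.125/2 = 1.1875, R_n = min(1.2×1.1875×0.3125×65, 2.4×1×0.3125×65) = 28.945 kips/bolt; interior L_c = 3.375 − 1.125 = 2.25, R_n = 48.75 kips/bolt. φR_n = 0.75 × (2×28.945 + 4×48.75) = 189.7 kips.
Tension rupture (net): A_n = (11.1875 − 2×1.1875)×0.3125 = 2.7539 in² (U = 1.0, A_e = A_n). φR_n = 0.75 × 65 × 2.7539 = 134.3 kips.
Block shear: shear path 2×[1.75+2×3.375] = 2×8.5 in, A_gv = 5.3125, A_nv = 2×(8.5 − 2.5×1.1875)×0.3125 = 3.457 in²; tension across gage: (2.5625 − 1×1.1875)×0.3125 = 0.42969 in². R_n = min(0.6×65×3.457, 0.6×50×5.3125) + 1.0×65×0.42969 = min(134.82, 159.38) + 27.93 = 162.75 kips. φR_n = 0.75 × 162.75 = 122.1 kips.
Governing: min(240.3, 189.7, 134.3, 122.1) = 122.1 kips → block shear.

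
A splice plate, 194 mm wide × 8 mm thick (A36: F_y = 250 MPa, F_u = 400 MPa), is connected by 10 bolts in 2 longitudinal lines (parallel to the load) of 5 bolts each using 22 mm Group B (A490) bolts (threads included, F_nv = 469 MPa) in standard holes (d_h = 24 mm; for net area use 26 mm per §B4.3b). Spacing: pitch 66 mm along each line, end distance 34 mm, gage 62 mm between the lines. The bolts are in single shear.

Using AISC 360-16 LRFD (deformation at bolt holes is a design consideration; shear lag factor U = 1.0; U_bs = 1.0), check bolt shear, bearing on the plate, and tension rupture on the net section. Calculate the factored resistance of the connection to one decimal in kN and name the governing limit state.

Bolt shear: A_b = π(22)²/4 = 380.13 mm². φR_n = 0.75 × 469 × 380.13 × 10 × 1 = 1337.1 kN.
Bearing (8 mm plate, F_u = 400 MPa): end bolts L_c = 34 − 24/2 = 22, R_n = min(1.2×22×8×400, 2.4×22×8×400) = 84.48 kN/bolt; interior L_c = 66 − 24 = 42, R_n = 161.28 kN/bolt. φR_n = 0.75 × (2×84.48 + 8×161.28) = 1094.4 kN.
Tension rupture (net): A_n = (194 − 2×26)×8 = 1136 mm² (U = 1.0, A_e = A_n). φR_n = 0.75 × 400 × 1136 = 340.8 kN.
Governing: min(1337.1, 1094.4, 340.8) = 340.8 kN → net-section rupture.

340.8 kN (net-section rupture governs)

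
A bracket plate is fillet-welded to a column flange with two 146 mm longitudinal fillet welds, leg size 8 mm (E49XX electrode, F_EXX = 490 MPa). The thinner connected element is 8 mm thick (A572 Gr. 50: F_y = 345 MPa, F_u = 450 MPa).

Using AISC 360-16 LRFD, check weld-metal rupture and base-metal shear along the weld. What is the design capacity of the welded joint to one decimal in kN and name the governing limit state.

Weld metal: throat = 0.707×8 = 5.656 mm, L = 2×146 = 292 mm. φR_n = 0.75 × 0.6 × 490 × 5.656 × 292 = 364.2 kN.
Base metal shear (8 mm plate): yield φR_n = 1.0×0.6×345×8×292 = 483.6 kN; rupture φR_n = 0.75×0.6×450×8×292 = 473.0 kN; take 473.0 kN (rupture).
Governing: min(364.2, 473.0) = 364.2 kN → weld metal.

364.2 kN (weld metal governs)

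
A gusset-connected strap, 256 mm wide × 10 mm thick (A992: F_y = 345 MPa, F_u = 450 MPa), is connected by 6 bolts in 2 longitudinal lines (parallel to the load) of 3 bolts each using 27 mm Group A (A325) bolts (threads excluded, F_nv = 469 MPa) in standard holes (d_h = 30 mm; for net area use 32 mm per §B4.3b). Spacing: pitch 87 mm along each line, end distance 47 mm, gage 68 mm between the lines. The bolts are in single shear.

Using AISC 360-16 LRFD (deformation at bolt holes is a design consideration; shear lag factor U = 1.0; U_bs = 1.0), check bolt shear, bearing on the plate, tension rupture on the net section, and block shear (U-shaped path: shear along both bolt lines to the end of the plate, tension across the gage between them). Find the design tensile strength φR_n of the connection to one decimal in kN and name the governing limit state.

Bolt shear: A_b = π(27)²/4 = 572.56 mm². φR_n = 0.75 × 469 × 572.56 × 6 × 1 = 1208.4 kN.
Bearing (10 mm plate, F_u = 450 MPa): end bolts L_c = 47 − 30/2 = 32, R_n = min(1.2×32×10×450, 2.4×27×10×450) = 172.8 kN/bolt; interior L_c = 87 − 30 = 57, R_n = 291.6 kN/bolt. φR_n = 0.75 × (2×172.8 + 4×291.6) = 1134.0 kN.
Tension rupture (net): A_n = (256 − 2×32)×10 = 1920 mm² (U = 1.0, A_e = A_n). φR_n = 0.75 × 450 × 1920 = 648.0 kN.
Block shear: shear path 2×[47+2×87] = 2×221 mm, A_gv = 4420, A_nv = 2×(221 − 2.5×32)×10 = 2820 mm²; tension across gage: (68 − 1×32)×10 = 360 mm². R_n = min(0.6×450×2820, 0.6×345×4420) + 1.0×450×360 = min(761.4, 914.94) + 162 = 923.4 kN. φR_n = 0.75 × 923.4 = 692.6 kN.
Governing: min(1208.4, 1134.0, 648.0, 692.6) = 648.0 kN → net-section rupture.

648.0 kN (net-section rupture governs)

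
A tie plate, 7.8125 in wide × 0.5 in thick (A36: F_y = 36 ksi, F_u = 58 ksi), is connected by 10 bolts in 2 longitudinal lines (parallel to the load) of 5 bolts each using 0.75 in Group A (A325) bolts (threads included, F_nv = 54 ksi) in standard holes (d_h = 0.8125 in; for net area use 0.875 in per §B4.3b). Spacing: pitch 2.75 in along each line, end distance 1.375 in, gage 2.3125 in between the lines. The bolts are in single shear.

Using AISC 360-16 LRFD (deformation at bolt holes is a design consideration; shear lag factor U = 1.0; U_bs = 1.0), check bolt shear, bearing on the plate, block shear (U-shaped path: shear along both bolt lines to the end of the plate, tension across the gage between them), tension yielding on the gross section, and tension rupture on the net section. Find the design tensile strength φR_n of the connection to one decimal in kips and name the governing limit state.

126.6 kips (gross-section yield governs)

Bolt shear: A_b = π(0.75)²/4 = 0.44179 in². φR_n = 0.75 × 54 × 0.44179 × 10 × 1 = 178.9 kips.
Bearing (0.5 in plate, F_u = 58 ksi): end bolts L_c = 1.375 − 0.8125/2 = 0.96875, R_n = min(1.2×0.96875×0.5×58, 2.4×0.75×0.5×58) = 33.713 kips/bolt; interior L_c = 2.75 − 0.8125 = 1.9375, R_n = 52.2 kips/bolt. φR_n = 0.75 × (2×33.713 + 8×52.2) = 363.8 kips.
Block shear: shear path 2×[1.375+4×2.75] = 2×12.375 in, A_gv = 12.375, A_nv = 2×(12.375 − 4.5×0.875)×0.5 = 8.4375 in²; tension across gage: (2.3125 − 1×0.875)×0.5 = 0.71875 in². R_n = min(0.6×58×8.4375, 0.6×36×12.375) + 1.0×58×0.71875 = min(293.63, 267.3) + 41.688 = 308.99 kips. φR_n = 0.75 × 308.99 = 231.7 kips.
Tension yield (gross): A_g = 7.8125×0.5 = 3.9063 in². φR_n = 0.90 × 36 × 3.9063 = 126.6 kips.
Tension rupture (net): A_n = (7.8125 − 2×0.875)×0.5 = 3.0313 in² (U = 1.0, A_e = A_n). φR_n = 0.75 × 58 × 3.0313 = 131.9 kips.
Governing: min(178.9, 363.8, 231.7, 126.6, 131.9) = 126.6 kips → gross-section yield.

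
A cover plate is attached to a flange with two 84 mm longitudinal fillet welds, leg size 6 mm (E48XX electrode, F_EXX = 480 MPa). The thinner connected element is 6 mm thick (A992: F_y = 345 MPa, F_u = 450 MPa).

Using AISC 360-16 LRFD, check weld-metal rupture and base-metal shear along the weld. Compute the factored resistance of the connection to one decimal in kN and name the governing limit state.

Weld metal: throat = 0.707×6 = 4.242 mm, L = 2×84 = 168 mm. φR_n = 0.75 × 0.6 × 480 × 4.242 × 168 = 153.9 kN.
Base metal shear (6 mm plate): yield φR_n = 1.0×0.6×345×6×168 = 208.7 kN; rupture φR_n = 0.75×0.6×450×6×168 = 204.1 kN; take 204.1 kN (rupture).
Governing: min(153.9, 204.1) = 153.9 kN → weld metal.

153.9 kN (weld metal governs)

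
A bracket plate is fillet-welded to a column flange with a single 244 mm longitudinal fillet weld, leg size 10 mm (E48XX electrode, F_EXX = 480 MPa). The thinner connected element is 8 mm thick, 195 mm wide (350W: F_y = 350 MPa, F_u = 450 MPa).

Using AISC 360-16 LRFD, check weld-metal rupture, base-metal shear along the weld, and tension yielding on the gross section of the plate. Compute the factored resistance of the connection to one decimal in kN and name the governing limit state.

372.6 kN (weld metal governs)

Weld metal: throat = 0.707×10 = 7.07 mm, L = 244 mm. φR_n = 0.75 × 0.6 × 480 × 7.07 × 244 = 372.6 kN.
Base metal shear (8 mm plate): yield φR_n = 1.0×0.6×350×8×244 = 409.9 kN; rupture φR_n = 0.75×0.6×450×8×244 = 395.3 kN; take 395.3 kN (rupture).
Tension yield (gross): A_g = 195×8 = 1560 mm². φR_n = 0.90 × 350 × 1560 = 491.4 kN.
Governing: min(372.6, 395.3, 491.4) = 372.6 kN → weld metal.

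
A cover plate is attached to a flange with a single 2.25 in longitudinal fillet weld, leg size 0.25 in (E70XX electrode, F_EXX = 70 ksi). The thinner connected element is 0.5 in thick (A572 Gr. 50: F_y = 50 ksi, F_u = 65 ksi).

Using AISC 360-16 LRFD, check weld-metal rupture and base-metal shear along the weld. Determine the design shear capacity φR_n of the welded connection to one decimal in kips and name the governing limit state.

Weld metal: throat = 0.707×0.25 = 0.17675 in, L = 2.25 in. φR_n = 0.75 × 0.6 × 70 × 0.17675 × 2.25 = 12.5 kips.
Base metal shear (0.5 in plate): yield φR_n = 1.0×0.6×50×0.5×2.25 = 33.8 kips; rupture φR_n = 0.75×0.6×65×0.5×2.25 = 32.9 kips; take 32.9 kips (rupture).
Governing: min(12.5, 32.9) = 12.5 kips → weld metal.

12.5 kips (weld metal governs)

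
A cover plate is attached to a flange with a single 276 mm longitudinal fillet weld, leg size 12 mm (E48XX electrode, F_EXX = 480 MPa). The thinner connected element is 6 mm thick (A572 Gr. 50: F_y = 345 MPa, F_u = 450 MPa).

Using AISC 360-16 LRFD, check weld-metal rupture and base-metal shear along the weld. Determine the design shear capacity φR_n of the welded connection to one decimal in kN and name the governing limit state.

335.3 kN (base-metal shear governs)

Weld metal: throat = 0.707×12 = 8.484 mm, L = 276 mm. φR_n = 0.75 × 0.6 × 480 × 8.484 × 276 = 505.8 kN.
Base metal shear (6 mm plate): yield φR_n = 1.0×0.6×345×6×276 = 342.8 kN; rupture φR_n = 0.75×0.6×450×6×276 = 335.3 kN; take 335.3 kN (rupture).
Governing: min(505.8, 335.3) = 335.3 kN → base-metal shear.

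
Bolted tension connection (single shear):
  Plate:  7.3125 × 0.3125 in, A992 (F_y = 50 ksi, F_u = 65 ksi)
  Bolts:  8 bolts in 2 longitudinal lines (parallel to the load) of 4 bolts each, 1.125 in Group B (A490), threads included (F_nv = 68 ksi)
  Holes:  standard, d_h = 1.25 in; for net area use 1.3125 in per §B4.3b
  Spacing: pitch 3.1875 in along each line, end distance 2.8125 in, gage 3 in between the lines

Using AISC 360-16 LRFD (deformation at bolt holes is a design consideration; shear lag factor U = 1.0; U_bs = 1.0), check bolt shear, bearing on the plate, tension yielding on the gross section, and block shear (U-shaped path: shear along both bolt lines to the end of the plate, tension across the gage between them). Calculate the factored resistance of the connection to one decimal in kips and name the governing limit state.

102.8 kips (gross-section yield governs)

Bolt shear: A_b = π(1.125)²/4 = 0.99402 in². φR_n = 0.75 × 68 × 0.99402 × 8 × 1 = 405.6 kips.
Bearing (0.3125 in plate, F_u = 65 ksi): end bolts L_c = 2.8125 − 1.25/2 = 2.1875, R_n = min(1.2×2.1875×0.3125×65, 2.4×1.125×0.3125×65) = 53.32 kips/bolt; interior L_c = 3.1875 − 1.25 = 1.9375, R_n = 47.227 kips/bolt. φR_n = 0.75 × (2×53.32 + 6×47.227) = 292.5 kips.
Tension yield (gross): A_g = 7.3125×0.3125 = 2.2852 in². φR_n = 0.90 × 50 × 2.2852 = 102.8 kips.
Block shear: shear path 2×[2.8125+3×3.1875] = 2×12.375 in, A_gv = 7.7344, A_nv = 2×(12.375 − 3.5×1.3125)×0.3125 = 4.8633 in²; tension across gage: (3 − 1×1.3125)×0.3125 = 0.52734 in². R_n = min(0.6×65×4.8633, 0.6×50×7.7344) + 1.0×65×0.52734 = min(189.67, 232.03) + 34.277 = 223.95 kips. φR_n = 0.75 × 223.95 = 168.0 kips.
Governing: min(405.6, 292.5, 102.8, 168.0) = 102.8 kips → gross-section yield.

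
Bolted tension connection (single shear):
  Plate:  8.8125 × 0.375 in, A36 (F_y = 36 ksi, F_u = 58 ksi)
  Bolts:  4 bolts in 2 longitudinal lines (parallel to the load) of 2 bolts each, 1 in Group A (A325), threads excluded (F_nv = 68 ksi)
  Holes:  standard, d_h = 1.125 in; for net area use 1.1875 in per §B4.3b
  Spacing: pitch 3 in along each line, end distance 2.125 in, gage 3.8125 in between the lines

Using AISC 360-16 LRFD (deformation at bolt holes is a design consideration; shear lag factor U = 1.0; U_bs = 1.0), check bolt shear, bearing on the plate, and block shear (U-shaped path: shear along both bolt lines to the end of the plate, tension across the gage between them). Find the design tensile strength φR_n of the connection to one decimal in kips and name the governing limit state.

105.1 kips (block shear governs)

Bolt shear: A_b = π(1)²/4 = 0.7854 in². φR_n = 0.75 × 68 × 0.7854 × 4 × 1 = 160.2 kips.
Bearing (0.375 in plate, F_u = 58 ksi): end bolts L_c = 2.125 − 1.125/2 = 1.5625, R_n = min(1.2×1.5625×0.375×58, 2.4×1×0.375×58) = 40.781 kips/bolt; interior L_c = 3 − 1.125 = 1.875, R_n = 48.938 kips/bolt. φR_n = 0.75 × (2×40.781 + 2×48.938) = 134.6 kips.
Block shear: shear path 2×[2.125+1×3] = 2×5.125 in, A_gv = 3.8438, A_nv = 2×(5.125 − 1.5×1.1875)×0.375 = 2.5078 in²; tension across gage: (3.8125 − 1×1.1875)×0.375 = 0.98438 in². R_n = min(0.6×58×2.5078, 0.6×36×3.8438) + 1.0×58×0.98438 = min(87.271, 83.026) + 57.094 = 140.12 kips. φR_n = 0.75 × 140.12 = 105.1 kips.
Governing: min(160.2, 134.6, 105.1) = 105.1 kips → block shear.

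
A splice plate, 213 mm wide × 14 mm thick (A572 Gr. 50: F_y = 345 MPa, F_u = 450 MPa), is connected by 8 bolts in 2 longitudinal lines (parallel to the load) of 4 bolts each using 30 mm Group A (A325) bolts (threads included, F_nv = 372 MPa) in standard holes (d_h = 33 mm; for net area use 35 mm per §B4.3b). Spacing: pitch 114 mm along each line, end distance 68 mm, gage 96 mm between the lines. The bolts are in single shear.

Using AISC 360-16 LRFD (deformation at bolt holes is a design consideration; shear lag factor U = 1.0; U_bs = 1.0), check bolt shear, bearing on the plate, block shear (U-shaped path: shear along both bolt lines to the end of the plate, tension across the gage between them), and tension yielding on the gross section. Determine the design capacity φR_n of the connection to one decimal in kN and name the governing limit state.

Bolt shear: A_b = π(30)²/4 = 706.86 mm². φR_n = 0.75 × 372 × 706.86 × 8 × 1 = 1577.7 kN.
Bearing (14 mm plate, F_u = 450 MPa): end bolts L_c = 68 − 33/2 = 51.5, R_n = min(1.2×51.5×14×450, 2.4×30×14×450) = 389.34 kN/bolt; interior L_c = 114 − 33 = 81, R_n = 453.6 kN/bolt. φR_n = 0.75 × (2×389.34 + 6×453.6) = 2625.2 kN.
Block shear: shear path 2×[68+3×114] = 2×410 mm, A_gv = 11480, A_nv = 2×(410 − 3.5×35)×14 = 8050 mm²; tension across gage: (96 − 1×35)×14 = 854 mm². R_n = min(0.6×450×8050, 0.6×345×11480) + 1.0×450×854 = min(2173.5, 2376.4) + 384.3 = 2557.8 kN. φR_n = 0.75 × 2557.8 = 1918.4 kN.
Tension yield (gross): A_g = 213×14 = 2982 mm². φR_n = 0.90 × 345 × 2982 = 925.9 kN.
Governing: min(1577.7, 2625.2, 1918.4, 925.9) = 925.9 kN → gross-section yield.

925.9 kN (gross-section yield governs)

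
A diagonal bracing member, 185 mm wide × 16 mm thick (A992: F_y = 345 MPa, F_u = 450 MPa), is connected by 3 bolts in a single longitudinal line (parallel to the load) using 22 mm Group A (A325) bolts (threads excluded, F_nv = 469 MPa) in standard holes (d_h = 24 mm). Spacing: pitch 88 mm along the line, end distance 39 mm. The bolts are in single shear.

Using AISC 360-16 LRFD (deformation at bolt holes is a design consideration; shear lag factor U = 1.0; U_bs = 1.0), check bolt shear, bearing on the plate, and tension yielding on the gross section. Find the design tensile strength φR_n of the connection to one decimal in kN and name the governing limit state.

401.1 kN (bolt shear governs)

Bolt shear: A_b = π(22)²/4 = 380.13 mm². φR_n = 0.75 × 469 × 380.13 × 3 × 1 = 401.1 kN.
Bearing (16 mm plate, F_u = 450 MPa): end bolts L_c = 39 − 24/2 = 27, R_n = min(1.2×27×16×450, 2.4×22×16×450) = 233.28 kN/bolt; interior L_c = 88 − 24 = 64, R_n = 380.16 kN/bolt. φR_n = 0.75 × (1×233.28 + 2×380.16) = 745.2 kN.
Tension yield (gross): A_g = 185×16 = 2960 mm². φR_n = 0.90 × 345 × 2960 = 919.1 kN.
Governing: min(401.1, 745.2, 919.1) = 401.1 kN → bolt shear.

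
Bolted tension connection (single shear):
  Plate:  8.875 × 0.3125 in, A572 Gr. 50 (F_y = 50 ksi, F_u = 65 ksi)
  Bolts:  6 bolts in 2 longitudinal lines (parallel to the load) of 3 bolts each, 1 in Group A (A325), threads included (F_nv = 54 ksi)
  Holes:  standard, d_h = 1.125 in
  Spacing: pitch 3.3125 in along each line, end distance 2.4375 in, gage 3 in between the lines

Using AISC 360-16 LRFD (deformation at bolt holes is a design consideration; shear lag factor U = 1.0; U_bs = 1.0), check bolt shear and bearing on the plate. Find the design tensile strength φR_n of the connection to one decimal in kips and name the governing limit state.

190.9 kips (bolt shear governs)

Bolt shear: A_b = π(1)²/4 = 0.7854 in². φR_n = 0.75 × 54 × 0.7854 × 6 × 1 = 190.9 kips.
Bearing (0.3125 in plate, F_u = 65 ksi): end bolts L_c = 2.4375 − 1.125/2 = 1.875, R_n = min(1.2×1.875×0.3125×65, 2.4×1×0.3125×65) = 45.703 kips/bolt; interior L_c = 3.3125 − 1.125 = 2.1875, R_n = 48.75 kips/bolt. φR_n = 0.75 × (2×45.703 + 4×48.75) = 214.8 kips.
Governing: min(190.9, 214.8) = 190.9 kips → bolt shear.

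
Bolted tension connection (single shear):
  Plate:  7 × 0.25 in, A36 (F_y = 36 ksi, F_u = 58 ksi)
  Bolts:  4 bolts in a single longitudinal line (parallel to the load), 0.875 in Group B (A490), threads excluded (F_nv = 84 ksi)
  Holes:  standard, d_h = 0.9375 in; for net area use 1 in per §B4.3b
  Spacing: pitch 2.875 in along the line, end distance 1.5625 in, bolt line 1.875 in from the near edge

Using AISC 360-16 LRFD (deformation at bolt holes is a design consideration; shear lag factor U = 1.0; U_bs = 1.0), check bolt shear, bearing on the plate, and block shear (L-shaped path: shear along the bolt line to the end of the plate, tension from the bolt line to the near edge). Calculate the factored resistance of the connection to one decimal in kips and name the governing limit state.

Bolt shear: A_b = π(0.875)²/4 = 0.60132 in². φR_n = 0.75 × 84 × 0.60132 × 4 × 1 = 151.5 kips.
Bearing (0.25 in plate, F_u = 58 ksi): end bolts L_c = 1.5625 − 0.9375/2 = 1.09375, R_n = min(1.2×1.09375×0.25×58, 2.4×0.875×0.25×58) = 19.031 kips/bolt; interior L_c = 2.875 − 0.9375 = 1.9375, R_n = 30.45 kips/bolt. φR_n = 0.75 × (1×19.031 + 3×30.45) = 82.8 kips.
Block shear: shear path 1×[1.5625+3×2.875] = 1×10.1875 in, A_gv = 2.5469, A_nv = 1×(10.1875 − 3.5×1)×0.25 = 1.6719 in²; tension to near edge: (1.875 − 0.5×1)×0.25 = 0.34375 in². R_n = min(0.6×58×1.6719, 0.6×36×2.5469) + 1.0×58×0.34375 = min(58.182, 55.013) + 19.938 = 74.951 kips. φR_n = 0.75 × 74.951 = 56.2 kips.
Governing: min(151.5, 82.8, 56.2) = 56.2 kips → block shear.

56.2 kips (block shear governs)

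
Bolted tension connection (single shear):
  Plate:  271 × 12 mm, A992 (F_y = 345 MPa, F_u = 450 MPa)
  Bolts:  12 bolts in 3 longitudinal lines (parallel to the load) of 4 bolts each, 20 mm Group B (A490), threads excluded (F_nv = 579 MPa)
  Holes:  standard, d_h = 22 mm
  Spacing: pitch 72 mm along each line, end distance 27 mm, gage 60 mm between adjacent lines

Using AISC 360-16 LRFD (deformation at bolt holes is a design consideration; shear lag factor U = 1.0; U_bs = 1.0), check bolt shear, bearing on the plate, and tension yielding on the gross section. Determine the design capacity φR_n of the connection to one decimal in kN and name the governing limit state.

Bolt shear: A_b = π(20)²/4 = 314.16 mm². φR_n = 0.75 × 579 × 314.16 × 12 × 1 = 1637.1 kN.
Bearing (12 mm plate, F_u = 450 MPa): end bolts L_c = 27 − 22/2 = 16, R_n = min(1.2×16×12×450, 2.4×20×12×450) = 103.68 kN/bolt; interior L_c = 72 − 22 = 50, R_n = 259.2 kN/bolt. φR_n = 0.75 × (3×103.68 + 9×259.2) = 1982.9 kN.
Tension yield (gross): A_g = 271×12 = 3252 mm². φR_n = 0.90 × 345 × 3252 = 1009.7 kN.
Governing: min(1637.1, 1982.9, 1009.7) = 1009.7 kN → gross-section yield.

1009.7 kN (gross-section yield governs)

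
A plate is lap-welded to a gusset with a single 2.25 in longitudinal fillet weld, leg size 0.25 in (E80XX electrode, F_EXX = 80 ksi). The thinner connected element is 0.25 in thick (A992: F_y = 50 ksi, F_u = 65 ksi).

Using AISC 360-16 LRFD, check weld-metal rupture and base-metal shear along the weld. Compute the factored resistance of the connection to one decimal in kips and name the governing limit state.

14.3 kips (weld metal governs)

Weld metal: throat = 0.707×0.25 = 0.17675 in, L = 2.25 in. φR_n = 0.75 × 0.6 × 80 × 0.17675 × 2.25 = 14.3 kips.
Base metal shear (0.25 in plate): yield φR_n = 1.0×0.6×50×0.25×2.25 = 16.9 kips; rupture φR_n = 0.75×0.6×65×0.25×2.25 = 16.5 kips; take 16.5 kips (rupture).
Governing: min(14.3, 16.5) = 14.3 kips → weld metal.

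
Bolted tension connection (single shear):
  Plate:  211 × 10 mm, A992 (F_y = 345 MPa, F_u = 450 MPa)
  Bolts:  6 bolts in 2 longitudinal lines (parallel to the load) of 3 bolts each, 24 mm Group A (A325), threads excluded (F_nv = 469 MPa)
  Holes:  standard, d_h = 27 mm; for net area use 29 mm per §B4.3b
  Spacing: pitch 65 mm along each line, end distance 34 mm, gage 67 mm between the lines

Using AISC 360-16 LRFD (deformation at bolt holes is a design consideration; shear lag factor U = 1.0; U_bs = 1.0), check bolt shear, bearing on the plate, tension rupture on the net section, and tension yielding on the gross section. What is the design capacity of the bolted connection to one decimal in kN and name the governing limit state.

516.4 kN (net-section rupture governs)

Bolt shear: A_b = π(24)²/4 = 452.39 mm². φR_n = 0.75 × 469 × 452.39 × 6 × 1 = 954.8 kN.
Bearing (10 mm plate, F_u = 450 MPa): end bolts L_c = 34 − 27/2 = 20.5, R_n = min(1.2×20.5×10×450, 2.4×24×10×450) = 110.7 kN/bolt; interior L_c = 65 − 27 = 38, R_n = 205.2 kN/bolt. φR_n = 0.75 × (2×110.7 + 4×205.2) = 781.7 kN.
Tension rupture (net): A_n = (211 − 2×29)×10 = 1530 mm² (U = 1.0, A_e = A_n). φR_n = 0.75 × 450 × 1530 = 516.4 kN.
Tension yield (gross): A_g = 211×10 = 2110 mm². φR_n = 0.90 × 345 × 2110 = 655.2 kN.
Governing: min(954.8, 781.7, 516.4, 655.2) = 516.4 kN → net-section rupture.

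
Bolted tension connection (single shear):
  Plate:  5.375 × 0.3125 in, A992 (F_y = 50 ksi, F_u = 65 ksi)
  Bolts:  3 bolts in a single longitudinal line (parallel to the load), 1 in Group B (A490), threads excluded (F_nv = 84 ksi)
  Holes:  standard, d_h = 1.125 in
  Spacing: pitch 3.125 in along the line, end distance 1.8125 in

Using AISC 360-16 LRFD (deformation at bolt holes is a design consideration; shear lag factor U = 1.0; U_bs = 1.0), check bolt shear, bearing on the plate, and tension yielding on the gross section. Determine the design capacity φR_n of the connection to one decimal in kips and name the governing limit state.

Bolt shear: A_b = π(1)²/4 = 0.7854 in². φR_n = 0.75 × 84 × 0.7854 × 3 × 1 = 148.4 kips.
Bearing (0.3125 in plate, F_u = 65 ksi): end bolts L_c = 1.8125 − 1.125/2 = 1.25, R_n = min(1.2×1.25×0.3125×65, 2.4×1×0.3125×65) = 30.469 kips/bolt; interior L_c = 3.125 − 1.125 = 2, R_n = 48.75 kips/bolt. φR_n = 0.75 × (1×30.469 + 2×48.75) = 96.0 kips.
Tension yield (gross): A_g = 5.375×0.3125 = 1.6797 in². φR_n = 0.90 × 50 × 1.6797 = 75.6 kips.
Governing: min(148.4, 96.0, 75.6) = 75.6 kips → gross-section yield.

75.6 kips (gross-section yield governs)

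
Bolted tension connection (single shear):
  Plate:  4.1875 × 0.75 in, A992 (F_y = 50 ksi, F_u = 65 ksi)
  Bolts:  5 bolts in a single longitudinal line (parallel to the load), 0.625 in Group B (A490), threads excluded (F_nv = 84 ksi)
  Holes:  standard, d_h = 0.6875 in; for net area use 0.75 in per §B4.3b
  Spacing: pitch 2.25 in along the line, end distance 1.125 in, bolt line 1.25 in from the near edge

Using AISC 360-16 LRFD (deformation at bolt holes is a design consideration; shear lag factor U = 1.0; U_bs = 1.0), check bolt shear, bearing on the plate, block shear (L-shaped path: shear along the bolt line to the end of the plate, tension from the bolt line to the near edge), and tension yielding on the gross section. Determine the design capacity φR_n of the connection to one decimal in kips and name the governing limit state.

96.6 kips (bolt shear governs)

Bolt shear: A_b = π(0.625)²/4 = 0.3068 in². φR_n = 0.75 × 84 × 0.3068 × 5 × 1 = 96.6 kips.
Bearing (0.75 in plate, F_u = 65 ksi): end bolts L_c = 1.125 − 0.6875/2 = 0.78125, R_n = min(1.2×0.78125×0.75×65, 2.4×0.625×0.75×65) = 45.703 kips/bolt; interior L_c = 2.25 − 0.6875 = 1.5625, R_n = 73.125 kips/bolt. φR_n = 0.75 × (1×45.703 + 4×73.125) = 253.7 kips.
Block shear: shear path 1×[1.125+4×2.25] = 1×10.125 in, A_gv = 7.5938, A_nv = 1×(10.125 − 4.5×0.75)×0.75 = 5.0625 in²; tension to near edge: (1.25 − 0.5×0.75)×0.75 = 0.65625 in². R_n = min(0.6×65×5.0625, 0.6×50×7.5938) + 1.0×65×0.65625 = min(197.44, 227.81) + 42.656 = 240.1 kips. φR_n = 0.75 × 240.1 = 180.1 kips.
Tension yield (gross): A_g = 4.1875×0.75 = 3.1406 in². φR_n = 0.90 × 50 × 3.1406 = 141.3 kips.
Governing: min(96.6, 253.7, 180.1, 141.3) = 96.6 kips → bolt shear.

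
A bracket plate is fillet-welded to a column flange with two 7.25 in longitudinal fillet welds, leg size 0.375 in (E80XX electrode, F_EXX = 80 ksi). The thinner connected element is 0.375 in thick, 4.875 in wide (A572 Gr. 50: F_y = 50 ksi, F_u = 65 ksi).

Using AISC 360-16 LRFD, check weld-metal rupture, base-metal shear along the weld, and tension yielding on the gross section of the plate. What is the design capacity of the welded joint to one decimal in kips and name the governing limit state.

Weld metal: throat = 0.707×0.375 = 0.26513 in, L = 2×7.25 = 14.5 in. φR_n = 0.75 × 0.6 × 80 × 0.26513 × 14.5 = 138.4 kips.
Base metal shear (0.375 in plate): yield φR_n = 1.0×0.6×50×0.375×14.5 = 163.1 kips; rupture φR_n = 0.75×0.6×65×0.375×14.5 = 159.0 kips; take 159.0 kips (rupture).
Tension yield (gross): A_g = 4.875×0.375 = 1.8281 in². φR_n = 0.90 × 50 × 1.8281 = 82.3 kips.
Governing: min(138.4, 159.0, 82.3) = 82.3 kips → gross-section yield.

82.3 kips (gross-section yield governs)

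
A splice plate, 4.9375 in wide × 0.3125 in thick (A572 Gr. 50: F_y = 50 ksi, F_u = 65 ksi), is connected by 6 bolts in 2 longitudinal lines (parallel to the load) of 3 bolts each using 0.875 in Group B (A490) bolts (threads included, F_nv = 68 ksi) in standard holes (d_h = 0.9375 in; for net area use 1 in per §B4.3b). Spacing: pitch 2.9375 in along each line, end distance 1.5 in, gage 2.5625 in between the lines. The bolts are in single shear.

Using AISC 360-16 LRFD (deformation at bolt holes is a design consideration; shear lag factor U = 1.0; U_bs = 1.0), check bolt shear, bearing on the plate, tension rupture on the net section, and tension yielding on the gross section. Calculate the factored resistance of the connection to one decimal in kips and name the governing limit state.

44.8 kips (net-section rupture governs)

Bolt shear: A_b = π(0.875)²/4 = 0.60132 in². φR_n = 0.75 × 68 × 0.60132 × 6 × 1 = 184.0 kips.
Bearing (0.3125 in plate, F_u = 65 ksi): end bolts L_c = 1.5 − 0.9375/2 = 1.03125, R_n = min(1.2×1.03125×0.3125×65, 2.4×0.875×0.3125×65) = 25.137 kips/bolt; interior L_c = 2.9375 − 0.9375 = 2, R_n = 42.656 kips/bolt. φR_n = 0.75 × (2×25.137 + 4×42.656) = 165.7 kips.
Tension rupture (net): A_n = (4.9375 − 2×1)×0.3125 = 0.91797 in² (U = 1.0, A_e = A_n). φR_n = 0.75 × 65 × 0.91797 = 44.8 kips.
Tension yield (gross): A_g = 4.9375×0.3125 = 1.543 in². φR_n = 0.90 × 50 × 1.543 = 69.4 kips.
Governing: min(184.0, 165.7, 44.8, 69.4) = 44.8 kips → net-section rupture.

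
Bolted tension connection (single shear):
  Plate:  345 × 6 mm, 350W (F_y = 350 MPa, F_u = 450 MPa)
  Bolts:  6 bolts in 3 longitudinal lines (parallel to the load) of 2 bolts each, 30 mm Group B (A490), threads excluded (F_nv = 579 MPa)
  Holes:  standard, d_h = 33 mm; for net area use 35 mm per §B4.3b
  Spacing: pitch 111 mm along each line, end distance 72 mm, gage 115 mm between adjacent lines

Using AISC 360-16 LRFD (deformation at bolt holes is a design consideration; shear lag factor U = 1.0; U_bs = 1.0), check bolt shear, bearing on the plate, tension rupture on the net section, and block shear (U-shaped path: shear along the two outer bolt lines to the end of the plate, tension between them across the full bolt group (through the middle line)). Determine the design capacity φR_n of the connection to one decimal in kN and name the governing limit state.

Bolt shear: A_b = π(30)²/4 = 706.86 mm². φR_n = 0.75 × 579 × 706.86 × 6 × 1 = 1841.7 kN.
Bearing (6 mm plate, F_u = 450 MPa): end bolts L_c = 72 − 33/2 = 55.5, R_n = min(1.2×55.5×6×450, 2.4×30×6×450) = 179.82 kN/bolt; interior L_c = 111 − 33 = 78, R_n = 194.4 kN/bolt. φR_n = 0.75 × (3×179.82 + 3×194.4) = 842.0 kN.
Tension rupture (net): A_n = (345 − 3×35)×6 = 1440 mm² (U = 1.0, A_e = A_n). φR_n = 0.75 × 450 × 1440 = 486.0 kN.
Block shear: shear path 2×[72+1×111] = 2×183 mm, A_gv = 2196, A_nv = 2×(183 − 1.5×35)×6 = 1566 mm²; tension across gage: (230 − 2×35)×6 = 960 mm². R_n = min(0.6×450×1566, 0.6×350×2196) + 1.0×450×960 = min(422.82, 461.16) + 432 = 854.82 kN. φR_n = 0.75 × 854.82 = 641.1 kN.
Governing: min(1841.7, 842.0, 486.0, 641.1) = 486.0 kN → net-section rupture.

486.0 kN (net-section rupture governs)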